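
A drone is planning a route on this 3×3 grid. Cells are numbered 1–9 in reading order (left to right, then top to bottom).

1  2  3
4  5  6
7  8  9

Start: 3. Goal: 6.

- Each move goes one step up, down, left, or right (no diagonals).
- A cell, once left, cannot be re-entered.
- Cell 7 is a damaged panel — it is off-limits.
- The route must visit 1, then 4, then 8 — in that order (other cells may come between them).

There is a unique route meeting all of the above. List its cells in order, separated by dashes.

The waypoints must appear in the order 1, 4, 8, with no cell reused.
Route from 3: 2× left (reaching 1), down to 4, right to 5, down to 8, right to 9, up to 6 — 7 moves in all.
Check: order respected (1 at step 2, 4 at step 3, 8 at step 5).

3 - 2 - 1 - 4 - 5 - 8 - 9 - 6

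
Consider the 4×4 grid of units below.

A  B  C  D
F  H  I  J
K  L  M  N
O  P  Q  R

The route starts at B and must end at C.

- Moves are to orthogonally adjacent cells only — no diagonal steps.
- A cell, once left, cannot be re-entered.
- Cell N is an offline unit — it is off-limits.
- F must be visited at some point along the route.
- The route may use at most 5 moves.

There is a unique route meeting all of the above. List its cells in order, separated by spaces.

The 5-move cap with required stops at F leaves no slack for detours.
Route from B: left to A, down to F, 2× right (reaching I), up to C — 5 moves in all.
Check: all required cells visited; 5 ≤ 5 moves.

B A F H I C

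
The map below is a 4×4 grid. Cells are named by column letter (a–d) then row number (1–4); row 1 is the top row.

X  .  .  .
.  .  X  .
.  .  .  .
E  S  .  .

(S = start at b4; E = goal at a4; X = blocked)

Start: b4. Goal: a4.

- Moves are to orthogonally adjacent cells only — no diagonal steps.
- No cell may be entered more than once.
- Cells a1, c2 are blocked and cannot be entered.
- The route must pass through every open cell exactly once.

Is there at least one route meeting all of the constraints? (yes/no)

yes

One route that works: b4 → b3 → c3 → c4 → d4 → d3 → d2 → d1 → c1 → b1 → b2 → a2 → a3 → a4.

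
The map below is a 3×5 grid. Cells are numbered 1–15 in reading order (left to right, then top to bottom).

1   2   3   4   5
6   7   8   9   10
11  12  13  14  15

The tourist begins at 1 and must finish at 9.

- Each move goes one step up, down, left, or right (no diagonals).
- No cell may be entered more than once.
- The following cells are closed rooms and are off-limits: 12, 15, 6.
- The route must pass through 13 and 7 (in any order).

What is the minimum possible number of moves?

6

Any route passes through 13 and 7 in some order between 1 and 9. Summing Manhattan distances along each leg and taking the cheapest ordering (1 → 7 → 13 → 9) gives a lower bound of 2 + 2 + 2 = 6 moves.
A route of 6 moves achieves this: 1 → 2 → 7 → 8 → 13 → 14 → 9.
Since 6 matches the lower bound, it is optimal.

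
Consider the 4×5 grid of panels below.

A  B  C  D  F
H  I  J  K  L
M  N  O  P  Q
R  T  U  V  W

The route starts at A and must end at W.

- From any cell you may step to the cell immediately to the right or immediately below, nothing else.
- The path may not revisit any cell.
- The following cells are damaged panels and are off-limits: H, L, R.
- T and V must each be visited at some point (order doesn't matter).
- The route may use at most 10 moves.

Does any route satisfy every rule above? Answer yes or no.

yes

One route that works: A → B → I → N → T → U → V → W.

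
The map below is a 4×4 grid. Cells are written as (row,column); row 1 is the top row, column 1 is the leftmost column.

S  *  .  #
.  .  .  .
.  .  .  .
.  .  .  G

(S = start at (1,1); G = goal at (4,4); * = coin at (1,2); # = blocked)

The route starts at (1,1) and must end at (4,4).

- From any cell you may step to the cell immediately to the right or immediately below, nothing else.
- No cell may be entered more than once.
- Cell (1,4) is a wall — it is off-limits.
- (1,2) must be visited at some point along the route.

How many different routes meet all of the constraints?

A right/down-only route from (1,1) to (4,4) makes exactly 3 down-moves and 3 right-moves in some order.
With no other constraints that would be C(6,3) = 20 routes.
Split at (1,2) and multiply the segment counts (each segment already excludes blocked cells): (1,1)→(1,2): 1; (1,2)→(4,4): 9; product = 9.
That gives 9 routes.

9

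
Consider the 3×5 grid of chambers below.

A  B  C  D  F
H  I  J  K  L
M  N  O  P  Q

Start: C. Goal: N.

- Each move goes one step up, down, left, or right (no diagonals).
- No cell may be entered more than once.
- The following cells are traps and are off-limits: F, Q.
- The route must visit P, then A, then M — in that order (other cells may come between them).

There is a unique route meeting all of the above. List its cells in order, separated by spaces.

The waypoints must appear in the order P, A, M, with no cell reused.
Route from C: right 1 to D, down 2 to P, left 1 to O, up 1 to J, left 1 to I, up 1 to B, left 1 to A, down 2 to M, right 1 to N — 11 moves in all.
Check: order respected (P at step 3, A at step 8, M at step 10).

C D K P O J I B A H M N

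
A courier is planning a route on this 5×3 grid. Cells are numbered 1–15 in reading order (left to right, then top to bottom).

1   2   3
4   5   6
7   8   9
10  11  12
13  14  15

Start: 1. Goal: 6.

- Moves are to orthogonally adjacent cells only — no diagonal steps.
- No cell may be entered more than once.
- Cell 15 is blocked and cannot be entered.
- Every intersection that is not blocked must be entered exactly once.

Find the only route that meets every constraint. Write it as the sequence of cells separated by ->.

Need to visit all 14 open cells exactly once, starting at 1 and ending at 6.
Cell 12 has only two open neighbours (9 and 11), so the path must pass straight through it: one of those is the cell it's entered from and the other is where it exits.
Route from 1: 4× down (reaching 13), right to 14, up to 11, right to 12, up to 9, left to 8, 2× up (reaching 2), right to 3, down to 6 — 13 moves in all.
Check: all 14 open cells covered.

1 -> 4 -> 7 -> 10 -> 13 -> 14 -> 11 -> 12 -> 9 -> 8 -> 5 -> 2 -> 3 -> 6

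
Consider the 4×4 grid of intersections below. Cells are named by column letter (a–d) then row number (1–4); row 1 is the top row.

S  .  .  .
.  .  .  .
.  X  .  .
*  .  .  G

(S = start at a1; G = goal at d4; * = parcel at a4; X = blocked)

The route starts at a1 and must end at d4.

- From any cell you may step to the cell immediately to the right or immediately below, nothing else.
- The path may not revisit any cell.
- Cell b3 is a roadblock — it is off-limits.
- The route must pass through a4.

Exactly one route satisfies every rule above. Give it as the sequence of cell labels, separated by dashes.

a1 - a2 - a3 - a4 - b4 - c4 - d4

Moves only go right or down, so the column and row indices never decrease.
Route from a1: 3× down (reaching a4), 3× right (reaching d4) — 6 moves in all.
Check: all required cells visited.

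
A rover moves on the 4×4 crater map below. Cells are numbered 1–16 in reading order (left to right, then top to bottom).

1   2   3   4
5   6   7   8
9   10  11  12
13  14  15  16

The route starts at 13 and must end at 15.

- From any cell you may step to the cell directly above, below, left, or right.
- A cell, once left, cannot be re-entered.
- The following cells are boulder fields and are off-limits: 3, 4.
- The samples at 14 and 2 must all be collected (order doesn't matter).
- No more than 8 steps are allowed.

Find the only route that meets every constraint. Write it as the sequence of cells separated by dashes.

13 - 9 - 5 - 1 - 2 - 6 - 10 - 14 - 15

Any route must reach 14 and 2 and still end at 15 within 8 moves, so the order of the required stops is forced.
Route from 13: up 3 to 1, right 1 to 2, down 3 to 14, right 1 to 15 — 8 moves in all.
Check: all required cells visited; 8 ≤ 8 moves.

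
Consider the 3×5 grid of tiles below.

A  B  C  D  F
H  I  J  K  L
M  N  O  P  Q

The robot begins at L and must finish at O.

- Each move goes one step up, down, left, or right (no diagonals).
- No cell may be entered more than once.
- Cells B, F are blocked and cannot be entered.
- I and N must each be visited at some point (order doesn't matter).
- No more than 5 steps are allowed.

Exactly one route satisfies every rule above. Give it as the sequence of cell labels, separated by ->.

The 5-move cap with required stops at I, N leaves no slack for detours.
Route from L: 3× left (reaching I), down to N, right to O — 5 moves in all.
Check: all required cells visited; 5 ≤ 5 moves.

L -> K -> J -> I -> N -> O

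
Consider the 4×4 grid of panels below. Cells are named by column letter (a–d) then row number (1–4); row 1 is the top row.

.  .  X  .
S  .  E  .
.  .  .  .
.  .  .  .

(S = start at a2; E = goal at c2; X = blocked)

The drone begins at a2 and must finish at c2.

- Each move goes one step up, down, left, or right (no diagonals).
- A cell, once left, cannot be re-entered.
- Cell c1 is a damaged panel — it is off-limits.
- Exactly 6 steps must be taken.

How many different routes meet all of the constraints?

Need simple routes of exactly 6 moves from a2 to c2 (Manhattan distance 2, so 2 moves are spent on a detour and 2 undoing it).
Enumerating: a2 a1 b1 b2 b3 c3 c2 | a2 a3 a4 b4 b3 b2 c2 | a2 a3 a4 b4 b3 c3 c2 | a2 a3 a4 b4 c4 c3 c2 | a2 a3 b3 b4 c4 c3 c2 | a2 a3 b3 c3 d3 d2 c2 | a2 b2 b3 b4 c4 c3 c2 | a2 b2 b3 c3 d3 d2 c2.
That gives 8 routes.

8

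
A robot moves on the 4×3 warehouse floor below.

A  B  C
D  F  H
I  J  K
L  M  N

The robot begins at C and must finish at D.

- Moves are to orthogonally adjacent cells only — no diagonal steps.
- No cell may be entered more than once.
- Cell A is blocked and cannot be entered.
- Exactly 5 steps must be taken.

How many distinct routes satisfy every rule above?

4

Need simple routes of exactly 5 moves from C to D (Manhattan distance 3, so 1 moves are spent on a detour and 1 undoing it).
Enumerating: C H K J F D | C H K J I D | C H F J I D | C B F J I D.
That gives 4 routes.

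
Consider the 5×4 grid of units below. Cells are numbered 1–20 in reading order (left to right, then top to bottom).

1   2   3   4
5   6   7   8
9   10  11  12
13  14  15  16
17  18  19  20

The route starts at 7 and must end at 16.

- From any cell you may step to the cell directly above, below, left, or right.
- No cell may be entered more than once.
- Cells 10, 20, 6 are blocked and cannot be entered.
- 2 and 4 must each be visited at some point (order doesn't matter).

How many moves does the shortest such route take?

11

Any route passes through 2 and 4 in some order between 7 and 16. Summing Manhattan distances along each leg and taking the cheapest ordering (7 → 2 → 4 → 16) gives a lower bound of 2 + 2 + 3 = 7 moves.
The shortest route satisfying every rule uses 11 moves: 7 → 8 → 4 → 3 → 2 → 1 → 5 → 9 → 13 → 14 → 15 → 16.
The no-revisit rule (legs can't share cells) pushes the minimum above the 7-move bound; an exhaustive check rules out every length from 7 to 10 (on a 4-connected grid the length of any start-to-goal walk has the same parity as the Manhattan bound, so only lengths 7, 9, 11, … need checking), leaving 11 as the minimum.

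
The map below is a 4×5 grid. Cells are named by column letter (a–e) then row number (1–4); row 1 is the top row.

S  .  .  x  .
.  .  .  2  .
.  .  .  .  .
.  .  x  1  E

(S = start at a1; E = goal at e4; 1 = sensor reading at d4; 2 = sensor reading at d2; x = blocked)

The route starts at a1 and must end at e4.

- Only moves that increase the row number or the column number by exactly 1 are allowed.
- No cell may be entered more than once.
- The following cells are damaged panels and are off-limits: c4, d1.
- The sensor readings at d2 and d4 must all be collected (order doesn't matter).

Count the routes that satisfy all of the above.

A right/down-only route from a1 to e4 makes exactly 3 down-moves and 4 right-moves in some order.
With no other constraints that would be C(7,3) = 35 routes.
A monotone route can only reach the required cells in the order d2, d4, so split there and multiply the segment counts (each segment already excludes blocked cells): a1→d2: 3; d2→d4: 1; d4→e4: 1; product = 3.
That gives 3 routes.

3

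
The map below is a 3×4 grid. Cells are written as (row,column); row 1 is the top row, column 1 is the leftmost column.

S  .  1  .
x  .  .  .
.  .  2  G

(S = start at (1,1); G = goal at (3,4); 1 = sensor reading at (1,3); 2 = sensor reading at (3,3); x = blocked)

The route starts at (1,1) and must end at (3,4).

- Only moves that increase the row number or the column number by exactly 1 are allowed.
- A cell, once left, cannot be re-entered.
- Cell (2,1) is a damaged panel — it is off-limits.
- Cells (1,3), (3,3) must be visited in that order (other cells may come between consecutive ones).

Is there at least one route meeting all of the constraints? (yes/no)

yes

One route that works: (1,1) → (1,2) → (1,3) → (2,3) → (3,3) → (3,4).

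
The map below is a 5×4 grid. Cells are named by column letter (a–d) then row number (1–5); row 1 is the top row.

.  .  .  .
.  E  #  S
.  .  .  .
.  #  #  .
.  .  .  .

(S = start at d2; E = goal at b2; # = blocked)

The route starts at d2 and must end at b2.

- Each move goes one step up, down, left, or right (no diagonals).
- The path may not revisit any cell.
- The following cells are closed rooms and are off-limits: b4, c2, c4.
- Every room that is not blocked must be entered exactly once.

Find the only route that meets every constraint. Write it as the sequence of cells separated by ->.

Need to visit all 17 open cells exactly once, starting at d2 and ending at b2.
Cell a1 has only two open neighbours (a2 and b1), so the path must pass straight through it: one of those is the cell it's entered from and the other is where it exits.
Route from d2: up to d1, 3× left (reaching a1), 4× down (reaching a5), 3× right (reaching d5), 2× up (reaching d3), 2× left (reaching b3), up to b2 — 16 moves in all.
Check: all 17 open cells covered.

d2 -> d1 -> c1 -> b1 -> a1 -> a2 -> a3 -> a4 -> a5 -> b5 -> c5 -> d5 -> d4 -> d3 -> c3 -> b3 -> b2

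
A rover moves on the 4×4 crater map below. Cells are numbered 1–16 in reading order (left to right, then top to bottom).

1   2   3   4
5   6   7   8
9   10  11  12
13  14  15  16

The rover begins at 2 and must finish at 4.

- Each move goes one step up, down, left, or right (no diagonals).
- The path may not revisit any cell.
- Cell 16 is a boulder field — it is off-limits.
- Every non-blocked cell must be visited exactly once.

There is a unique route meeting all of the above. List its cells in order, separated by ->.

2 -> 1 -> 5 -> 6 -> 10 -> 9 -> 13 -> 14 -> 15 -> 11 -> 12 -> 8 -> 7 -> 3 -> 4

Need to visit all 15 open cells exactly once, starting at 2 and ending at 4.
Route from 2: left 1 to 1, down 1 to 5, right 1 to 6, down 1 to 10, left 1 to 9, down 1 to 13, right 2 to 15, up 1 to 11, right 1 to 12, up 1 to 8, left 1 to 7, up 1 to 3, right 1 to 4 — 14 moves in all.
Check: all 15 open cells covered.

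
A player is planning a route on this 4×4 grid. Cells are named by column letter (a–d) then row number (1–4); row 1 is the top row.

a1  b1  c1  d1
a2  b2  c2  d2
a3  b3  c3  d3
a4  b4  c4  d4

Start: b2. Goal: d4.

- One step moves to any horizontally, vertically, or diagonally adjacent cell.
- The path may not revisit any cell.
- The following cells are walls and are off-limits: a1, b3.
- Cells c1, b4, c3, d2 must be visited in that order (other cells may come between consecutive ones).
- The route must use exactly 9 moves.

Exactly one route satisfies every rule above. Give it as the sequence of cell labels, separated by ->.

b2 -> c1 -> b1 -> a2 -> a3 -> b4 -> c3 -> d2 -> d3 -> d4

The waypoints must appear in the order c1, b4, c3, d2, with no cell reused.
Route from b2: up-right 1 to c1, left 1 to b1, down-left 1 to a2, down 1 to a3, down-right 1 to b4, up-right 2 to d2, down 2 to d4 — 9 moves in all.
Check: order respected (c1 at step 1, b4 at step 5, c3 at step 6, d2 at step 7); 9 moves as required.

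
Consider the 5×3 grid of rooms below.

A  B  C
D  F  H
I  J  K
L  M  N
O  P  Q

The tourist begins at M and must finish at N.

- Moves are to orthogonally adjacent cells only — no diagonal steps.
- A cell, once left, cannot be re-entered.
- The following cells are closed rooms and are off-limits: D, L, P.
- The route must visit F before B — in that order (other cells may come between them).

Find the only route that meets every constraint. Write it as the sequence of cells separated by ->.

M -> J -> F -> B -> C -> H -> K -> N

The waypoints must appear in the order F, B, with no cell reused.
Route from M: up 3 to B, right 1 to C, down 3 to N — 7 moves in all.
Check: order respected (F at step 2, B at step 3).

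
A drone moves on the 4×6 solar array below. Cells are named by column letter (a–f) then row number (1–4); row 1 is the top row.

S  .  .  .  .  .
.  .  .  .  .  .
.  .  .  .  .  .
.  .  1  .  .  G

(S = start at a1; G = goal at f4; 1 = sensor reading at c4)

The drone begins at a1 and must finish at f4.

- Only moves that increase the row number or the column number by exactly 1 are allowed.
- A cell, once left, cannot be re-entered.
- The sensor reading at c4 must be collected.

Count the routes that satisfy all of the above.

10

A right/down-only route from a1 to f4 makes exactly 3 down-moves and 5 right-moves in some order.
With no other constraints that would be C(8,3) = 56 routes.
Split at c4 and multiply the segment counts: a1→c4: 10; c4→f4: 1; product = 10.
That gives 10 routes.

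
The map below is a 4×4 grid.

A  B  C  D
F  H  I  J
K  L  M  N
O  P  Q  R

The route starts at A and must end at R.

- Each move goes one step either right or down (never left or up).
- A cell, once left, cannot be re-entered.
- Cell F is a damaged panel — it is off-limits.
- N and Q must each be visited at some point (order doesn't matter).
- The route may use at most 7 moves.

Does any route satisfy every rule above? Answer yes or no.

Q is below but to the left of N: going N → Q would need a leftward move and Q → N an upward move, so no right/down-only route can visit both required cells.

no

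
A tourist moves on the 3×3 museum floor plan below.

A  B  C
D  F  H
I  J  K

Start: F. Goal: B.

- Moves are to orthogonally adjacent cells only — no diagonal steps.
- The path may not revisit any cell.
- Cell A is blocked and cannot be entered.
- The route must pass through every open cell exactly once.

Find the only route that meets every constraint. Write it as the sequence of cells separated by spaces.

Need to visit all 8 open cells exactly once, starting at F and ending at B.
Cell I has only two open neighbours (D and J), so the path must pass straight through it: one of those is the cell it's entered from and the other is where it exits.
Route from F: left to D, down to I, 2× right (reaching K), 2× up (reaching C), left to B — 7 moves in all.
Check: all 8 open cells covered.

F D I J K H C B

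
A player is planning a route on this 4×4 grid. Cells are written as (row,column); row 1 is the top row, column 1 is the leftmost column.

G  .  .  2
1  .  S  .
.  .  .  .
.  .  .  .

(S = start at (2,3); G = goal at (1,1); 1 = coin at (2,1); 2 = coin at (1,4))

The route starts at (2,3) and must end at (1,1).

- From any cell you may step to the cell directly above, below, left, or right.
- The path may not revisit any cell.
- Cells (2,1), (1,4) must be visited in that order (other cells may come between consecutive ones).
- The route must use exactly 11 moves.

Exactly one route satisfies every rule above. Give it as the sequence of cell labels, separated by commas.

The waypoints must appear in the order (2,1), (1,4), with no cell reused.
Route from (2,3): 2× left (reaching (2,1)), down to (3,1), 3× right (reaching (3,4)), 2× up (reaching (1,4)), 3× left (reaching (1,1)) — 11 moves in all.
Check: order respected (1 at step 2, 2 at step 8); 11 moves as required.

(2,3), (2,2), (2,1), (3,1), (3,2), (3,3), (3,4), (2,4), (1,4), (1,3), (1,2), (1,1)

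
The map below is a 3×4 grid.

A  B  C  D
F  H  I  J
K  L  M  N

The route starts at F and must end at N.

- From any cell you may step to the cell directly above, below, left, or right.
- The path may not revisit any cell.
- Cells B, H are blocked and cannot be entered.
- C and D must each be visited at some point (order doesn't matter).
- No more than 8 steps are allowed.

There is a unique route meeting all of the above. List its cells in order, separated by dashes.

F - K - L - M - I - C - D - J - N

The budget equals the shortest possible length, so every move has to be on a shortest route through the required cells.
Route from F: down 1 to K, right 2 to M, up 2 to C, right 1 to D, down 2 to N — 8 moves in all.
Check: all required cells visited; 8 ≤ 8 moves.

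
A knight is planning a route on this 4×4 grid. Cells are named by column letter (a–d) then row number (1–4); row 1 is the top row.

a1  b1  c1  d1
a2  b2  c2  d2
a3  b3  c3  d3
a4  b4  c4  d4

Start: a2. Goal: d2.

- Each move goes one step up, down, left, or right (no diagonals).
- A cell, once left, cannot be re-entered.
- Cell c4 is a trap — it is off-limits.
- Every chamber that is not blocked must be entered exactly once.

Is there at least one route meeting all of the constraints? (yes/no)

Cell d4 has only one open neighbour but is neither the start nor the goal, so a Hamiltonian route would have to both enter and leave it through the same neighbour — impossible without revisiting.

no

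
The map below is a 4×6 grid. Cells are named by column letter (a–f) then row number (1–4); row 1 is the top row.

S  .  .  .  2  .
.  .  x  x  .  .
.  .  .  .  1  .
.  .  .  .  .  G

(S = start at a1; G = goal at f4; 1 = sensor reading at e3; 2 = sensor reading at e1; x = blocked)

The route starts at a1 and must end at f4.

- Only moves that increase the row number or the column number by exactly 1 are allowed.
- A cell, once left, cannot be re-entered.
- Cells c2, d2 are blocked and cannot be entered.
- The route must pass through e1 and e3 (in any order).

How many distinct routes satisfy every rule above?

A right/down-only route from a1 to f4 makes exactly 3 down-moves and 5 right-moves in some order.
With no other constraints that would be C(8,3) = 56 routes.
A monotone route can only reach the required cells in the order e1, e3, so split there and multiply the segment counts (each segment already excludes blocked cells): a1→e1: 1; e1→e3: 1; e3→f4: 2; product = 2.
That gives 2 routes.

2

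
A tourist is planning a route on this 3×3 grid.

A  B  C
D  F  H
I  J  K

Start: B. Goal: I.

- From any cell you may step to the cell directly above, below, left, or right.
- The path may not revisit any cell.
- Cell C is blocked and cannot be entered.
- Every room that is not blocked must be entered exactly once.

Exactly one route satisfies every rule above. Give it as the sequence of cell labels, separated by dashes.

Need to visit all 8 open cells exactly once, starting at B and ending at I.
Cell A has only two open neighbours (D and B), so the path must pass straight through it: one of those is the cell it's entered from and the other is where it exits.
Route from B: left 1 to A, down 1 to D, right 2 to H, down 1 to K, left 2 to I — 7 moves in all.
Check: all 8 open cells covered.

B - A - D - F - H - K - J - I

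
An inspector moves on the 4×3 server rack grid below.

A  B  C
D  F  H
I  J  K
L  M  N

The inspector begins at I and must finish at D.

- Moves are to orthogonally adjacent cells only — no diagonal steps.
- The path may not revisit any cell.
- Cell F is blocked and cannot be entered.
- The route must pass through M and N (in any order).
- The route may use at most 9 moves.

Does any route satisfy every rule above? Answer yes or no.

One route that works: I → L → M → N → K → H → C → B → A → D.

yes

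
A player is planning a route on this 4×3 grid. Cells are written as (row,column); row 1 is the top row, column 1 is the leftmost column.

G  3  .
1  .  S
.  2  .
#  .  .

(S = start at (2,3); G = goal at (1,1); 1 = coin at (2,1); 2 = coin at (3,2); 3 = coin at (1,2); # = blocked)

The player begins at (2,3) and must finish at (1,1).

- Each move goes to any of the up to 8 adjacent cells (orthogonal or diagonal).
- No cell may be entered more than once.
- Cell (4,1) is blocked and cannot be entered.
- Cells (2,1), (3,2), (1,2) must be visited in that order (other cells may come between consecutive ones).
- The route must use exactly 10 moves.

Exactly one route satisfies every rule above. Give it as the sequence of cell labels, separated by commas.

(2,3), (3,3), (4,3), (4,2), (3,1), (2,1), (3,2), (2,2), (1,3), (1,2), (1,1)

The waypoints must appear in the order (2,1), (3,2), (1,2), with no cell reused.
Route from (2,3): down 2 to (4,3), left 1 to (4,2), up-left 1 to (3,1), up 1 to (2,1), down-right 1 to (3,2), up 1 to (2,2), up-right 1 to (1,3), left 2 to (1,1) — 10 moves in all.
Check: order respected (1 at step 5, 2 at step 6, 3 at step 9); 10 moves as required.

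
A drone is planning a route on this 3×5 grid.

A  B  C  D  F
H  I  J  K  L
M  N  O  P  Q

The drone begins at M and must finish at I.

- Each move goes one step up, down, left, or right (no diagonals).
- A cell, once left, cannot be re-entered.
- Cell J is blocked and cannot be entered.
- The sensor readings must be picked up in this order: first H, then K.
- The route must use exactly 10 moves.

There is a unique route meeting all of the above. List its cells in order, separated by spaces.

The waypoints must appear in the order H, K, with no cell reused.
Route from M: up 2 to A, right 3 to D, down 2 to P, left 2 to N, up 1 to I — 10 moves in all.
Check: order respected (H at step 1, K at step 6); 10 moves as required.

M H A B C D K P O N I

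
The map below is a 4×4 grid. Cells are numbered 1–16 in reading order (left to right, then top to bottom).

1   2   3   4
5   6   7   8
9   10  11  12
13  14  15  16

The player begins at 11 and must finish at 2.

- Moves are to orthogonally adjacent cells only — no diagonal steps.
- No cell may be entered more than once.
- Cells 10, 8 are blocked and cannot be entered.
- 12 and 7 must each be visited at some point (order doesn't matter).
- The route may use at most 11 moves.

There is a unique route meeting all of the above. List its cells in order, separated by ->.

The budget equals the shortest possible length, so every move has to be on a shortest route through the required cells.
Route from 11: right 1 to 12, down 1 to 16, left 3 to 13, up 2 to 5, right 2 to 7, up 1 to 3, left 1 to 2 — 11 moves in all.
Check: all required cells visited; 11 ≤ 11 moves.

11 -> 12 -> 16 -> 15 -> 14 -> 13 -> 9 -> 5 -> 6 -> 7 -> 3 -> 2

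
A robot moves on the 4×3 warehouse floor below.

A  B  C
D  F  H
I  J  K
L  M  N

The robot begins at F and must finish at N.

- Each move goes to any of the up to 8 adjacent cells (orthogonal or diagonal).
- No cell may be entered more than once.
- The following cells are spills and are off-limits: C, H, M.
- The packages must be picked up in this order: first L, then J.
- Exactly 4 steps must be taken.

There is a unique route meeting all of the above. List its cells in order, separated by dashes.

F - I - L - J - N

The waypoints must appear in the order L, J, with no cell reused.
Route from F: down-left to I, down to L, up-right to J, down-right to N — 4 moves in all.
Check: order respected (L at step 2, J at step 3); 4 moves as required.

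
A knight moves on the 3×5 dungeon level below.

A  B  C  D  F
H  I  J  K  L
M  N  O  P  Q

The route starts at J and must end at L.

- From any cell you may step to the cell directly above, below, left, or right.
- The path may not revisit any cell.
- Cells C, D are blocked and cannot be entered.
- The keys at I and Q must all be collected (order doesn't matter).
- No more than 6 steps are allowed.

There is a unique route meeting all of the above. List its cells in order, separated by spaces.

The 6-move cap with required stops at I, Q leaves no slack for detours.
Route from J: left to I, down to N, 3× right (reaching Q), up to L — 6 moves in all.
Check: all required cells visited; 6 ≤ 6 moves.

J I N O P Q L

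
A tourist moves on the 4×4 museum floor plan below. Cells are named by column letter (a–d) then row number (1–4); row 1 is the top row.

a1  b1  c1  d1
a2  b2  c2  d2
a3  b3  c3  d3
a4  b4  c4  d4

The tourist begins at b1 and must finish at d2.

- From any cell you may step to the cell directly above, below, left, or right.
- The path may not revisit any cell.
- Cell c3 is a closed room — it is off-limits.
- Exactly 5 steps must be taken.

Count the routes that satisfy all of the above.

Need simple routes of exactly 5 moves from b1 to d2 (Manhattan distance 3, so 1 moves are spent on a detour and 1 undoing it).
Enumerating: b1 b2 c2 c1 d1 d2 | b1 a1 a2 b2 c2 d2.
That gives 2 routes.

2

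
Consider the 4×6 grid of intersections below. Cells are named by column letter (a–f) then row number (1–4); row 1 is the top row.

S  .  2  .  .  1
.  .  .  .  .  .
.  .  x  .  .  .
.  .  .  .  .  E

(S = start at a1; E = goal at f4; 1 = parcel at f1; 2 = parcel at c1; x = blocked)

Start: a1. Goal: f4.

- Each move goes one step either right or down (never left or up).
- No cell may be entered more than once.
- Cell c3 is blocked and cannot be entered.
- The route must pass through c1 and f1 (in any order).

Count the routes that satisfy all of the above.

1

A right/down-only route from a1 to f4 makes exactly 3 down-moves and 5 right-moves in some order.
With no other constraints that would be C(8,3) = 56 routes.
A monotone route can only reach the required cells in the order c1, f1, so split there and multiply the segment counts (each segment already excludes blocked cells): a1→c1: 1; c1→f1: 1; f1→f4: 1; product = 1.
That gives 1 route.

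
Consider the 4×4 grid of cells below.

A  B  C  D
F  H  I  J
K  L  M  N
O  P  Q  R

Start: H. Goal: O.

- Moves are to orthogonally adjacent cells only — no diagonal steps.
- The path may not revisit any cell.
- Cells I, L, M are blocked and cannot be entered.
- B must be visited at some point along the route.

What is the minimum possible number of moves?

Any route passes through B somewhere between H and O. Summing Manhattan distances along the two legs (H → B → O) gives a lower bound of 1 + 4 = 5 moves.
A route of 5 moves achieves this: H → B → A → F → K → O.
Since 5 matches the lower bound, it is optimal.

5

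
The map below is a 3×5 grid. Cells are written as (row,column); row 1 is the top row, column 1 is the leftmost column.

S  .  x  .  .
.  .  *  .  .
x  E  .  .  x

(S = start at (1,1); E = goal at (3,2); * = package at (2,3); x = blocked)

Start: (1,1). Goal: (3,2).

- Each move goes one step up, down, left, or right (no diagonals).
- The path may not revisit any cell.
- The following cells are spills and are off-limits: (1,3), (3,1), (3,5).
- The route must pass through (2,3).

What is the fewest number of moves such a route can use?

Any route passes through (2,3) somewhere between (1,1) and (3,2). Summing Manhattan distances along the two legs ((1,1) → (2,3) → (3,2)) gives a lower bound of 3 + 2 = 5 moves.
A route of 5 moves achieves this: (1,1) → (2,1) → (2,2) → (2,3) → (3,3) → (3,2).
Since 5 matches the lower bound, it is optimal.

5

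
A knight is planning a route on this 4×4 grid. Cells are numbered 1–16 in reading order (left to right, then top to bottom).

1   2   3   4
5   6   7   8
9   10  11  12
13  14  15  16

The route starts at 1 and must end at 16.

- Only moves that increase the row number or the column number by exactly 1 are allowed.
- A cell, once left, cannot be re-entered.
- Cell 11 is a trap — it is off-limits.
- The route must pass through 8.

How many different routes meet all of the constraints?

4

A right/down-only route from 1 to 16 makes exactly 3 down-moves and 3 right-moves in some order.
With no other constraints that would be C(6,3) = 20 routes.
Split at 8 and multiply the segment counts (each segment already excludes blocked cells): 1→8: 4; 8→16: 1; product = 4.
That gives 4 routes.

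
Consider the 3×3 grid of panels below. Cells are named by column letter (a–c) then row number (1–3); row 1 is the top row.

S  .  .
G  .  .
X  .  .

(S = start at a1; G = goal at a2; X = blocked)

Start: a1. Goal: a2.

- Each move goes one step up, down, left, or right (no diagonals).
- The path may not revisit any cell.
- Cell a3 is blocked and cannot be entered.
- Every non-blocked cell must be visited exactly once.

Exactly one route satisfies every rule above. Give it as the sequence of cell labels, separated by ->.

a1 -> b1 -> c1 -> c2 -> c3 -> b3 -> b2 -> a2

Need to visit all 8 open cells exactly once, starting at a1 and ending at a2.
Route from a1: right 2 to c1, down 2 to c3, left 1 to b3, up 1 to b2, left 1 to a2 — 7 moves in all.
Check: all 8 open cells covered.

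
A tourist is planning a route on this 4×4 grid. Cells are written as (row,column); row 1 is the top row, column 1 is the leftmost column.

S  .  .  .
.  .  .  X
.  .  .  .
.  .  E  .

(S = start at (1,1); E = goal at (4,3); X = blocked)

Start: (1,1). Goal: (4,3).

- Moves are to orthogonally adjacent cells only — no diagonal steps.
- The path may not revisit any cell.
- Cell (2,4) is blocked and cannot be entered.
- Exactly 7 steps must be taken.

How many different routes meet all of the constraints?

Need simple routes of exactly 7 moves from (1,1) to (4,3) (Manhattan distance 5, so 1 moves are spent on a detour and 1 undoing it).
Branch systematically from the start, pruning whenever the remaining move budget drops below the Manhattan distance to (4,3) or differs from it in parity. Grouping the completions by first move — via (2,1): 8; via (1,2): 11 — and summing: 8 + 11 = 19.
That gives 19 routes.

19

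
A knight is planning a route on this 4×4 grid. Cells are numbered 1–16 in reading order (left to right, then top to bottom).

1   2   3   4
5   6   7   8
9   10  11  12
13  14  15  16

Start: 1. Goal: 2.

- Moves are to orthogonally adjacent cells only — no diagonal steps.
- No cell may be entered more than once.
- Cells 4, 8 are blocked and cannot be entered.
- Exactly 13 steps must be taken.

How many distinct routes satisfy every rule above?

2

Need simple routes of exactly 13 moves from 1 to 2 (Manhattan distance 1, so 6 moves are spent on a detour and 6 undoing it).
Enumerating: 1 5 9 13 14 15 16 12 11 10 6 7 3 2 | 1 5 6 10 9 13 14 15 16 12 11 7 3 2.
That gives 2 routes.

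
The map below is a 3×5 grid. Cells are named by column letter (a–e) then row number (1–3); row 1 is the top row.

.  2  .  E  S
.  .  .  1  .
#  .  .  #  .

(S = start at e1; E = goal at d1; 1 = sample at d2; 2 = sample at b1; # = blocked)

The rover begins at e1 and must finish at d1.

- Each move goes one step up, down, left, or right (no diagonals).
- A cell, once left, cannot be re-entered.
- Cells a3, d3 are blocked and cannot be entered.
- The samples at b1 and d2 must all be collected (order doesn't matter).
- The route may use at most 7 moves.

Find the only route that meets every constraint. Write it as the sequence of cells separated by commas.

The budget equals the shortest possible length, so every move has to be on a shortest route through the required cells.
Route from e1: down 1 to e2, left 3 to b2, up 1 to b1, right 2 to d1 — 7 moves in all.
Check: all required cells visited; 7 ≤ 7 moves.

e1, e2, d2, c2, b2, b1, c1, d1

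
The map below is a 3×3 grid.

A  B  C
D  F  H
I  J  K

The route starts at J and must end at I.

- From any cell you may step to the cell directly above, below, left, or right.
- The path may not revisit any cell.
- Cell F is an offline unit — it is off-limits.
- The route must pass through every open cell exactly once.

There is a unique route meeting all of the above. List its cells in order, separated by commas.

Need to visit all 8 open cells exactly once, starting at J and ending at I.
Route from J: right to K, 2× up (reaching C), 2× left (reaching A), 2× down (reaching I) — 7 moves in all.
Check: all 8 open cells covered.

J, K, H, C, B, A, D, I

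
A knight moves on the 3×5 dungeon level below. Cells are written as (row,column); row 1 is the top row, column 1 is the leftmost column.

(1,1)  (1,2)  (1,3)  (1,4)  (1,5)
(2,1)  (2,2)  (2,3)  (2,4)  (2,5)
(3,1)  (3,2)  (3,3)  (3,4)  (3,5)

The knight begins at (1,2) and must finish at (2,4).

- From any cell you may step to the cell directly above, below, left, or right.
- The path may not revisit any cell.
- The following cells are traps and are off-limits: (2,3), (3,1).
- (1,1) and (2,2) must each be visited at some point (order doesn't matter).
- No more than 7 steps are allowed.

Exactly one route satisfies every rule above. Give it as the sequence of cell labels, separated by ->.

Any route must reach (1,1) and (2,2) and still end at (2,4) within 7 moves, so the order of the required stops is forced.
Route from (1,2): left 1 to (1,1), down 1 to (2,1), right 1 to (2,2), down 1 to (3,2), right 2 to (3,4), up 1 to (2,4) — 7 moves in all.
Check: all required cells visited; 7 ≤ 7 moves.

(1,2) -> (1,1) -> (2,1) -> (2,2) -> (3,2) -> (3,3) -> (3,4) -> (2,4)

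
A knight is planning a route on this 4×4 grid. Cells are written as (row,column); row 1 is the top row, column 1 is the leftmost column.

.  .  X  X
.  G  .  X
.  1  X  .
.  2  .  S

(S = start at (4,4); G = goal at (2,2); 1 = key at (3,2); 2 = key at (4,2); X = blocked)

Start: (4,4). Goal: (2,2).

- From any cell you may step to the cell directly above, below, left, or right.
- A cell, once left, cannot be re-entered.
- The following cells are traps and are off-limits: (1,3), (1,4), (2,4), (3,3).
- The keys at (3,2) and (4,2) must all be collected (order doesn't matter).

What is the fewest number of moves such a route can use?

Any route passes through (3,2) and (4,2) in some order between (4,4) and (2,2). Summing Manhattan distances along each leg and taking the cheapest ordering ((4,4) → (4,2) → (3,2) → (2,2)) gives a lower bound of 2 + 1 + 1 = 4 moves.
A route of 4 moves achieves this: (4,4) → (4,3) → (4,2) → (3,2) → (2,2).
Since 4 matches the lower bound, it is optimal.

4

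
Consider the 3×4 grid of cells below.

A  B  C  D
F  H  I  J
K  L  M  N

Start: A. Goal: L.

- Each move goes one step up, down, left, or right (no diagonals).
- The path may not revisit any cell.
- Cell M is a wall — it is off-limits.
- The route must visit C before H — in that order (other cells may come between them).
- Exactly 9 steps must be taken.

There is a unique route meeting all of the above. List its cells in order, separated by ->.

A -> B -> C -> D -> J -> I -> H -> F -> K -> L

The waypoints must appear in the order C, H, with no cell reused.
Route from A: 3× right (reaching D), down to J, 3× left (reaching F), down to K, right to L — 9 moves in all.
Check: order respected (C at step 2, H at step 6); 9 moves as required.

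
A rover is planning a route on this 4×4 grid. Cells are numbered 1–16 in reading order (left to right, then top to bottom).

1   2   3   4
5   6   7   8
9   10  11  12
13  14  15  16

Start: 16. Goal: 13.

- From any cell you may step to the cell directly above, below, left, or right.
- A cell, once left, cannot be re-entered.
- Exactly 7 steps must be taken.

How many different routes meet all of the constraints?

Need simple routes of exactly 7 moves from 16 to 13 (Manhattan distance 3, so 2 moves are spent on a detour and 2 undoing it).
Branch systematically from the start, pruning whenever the remaining move budget drops below the Manhattan distance to 13 or differs from it in parity. Grouping the completions by first move — via 12: 11; via 15: 5 — and summing: 11 + 5 = 16.
That gives 16 routes.

16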